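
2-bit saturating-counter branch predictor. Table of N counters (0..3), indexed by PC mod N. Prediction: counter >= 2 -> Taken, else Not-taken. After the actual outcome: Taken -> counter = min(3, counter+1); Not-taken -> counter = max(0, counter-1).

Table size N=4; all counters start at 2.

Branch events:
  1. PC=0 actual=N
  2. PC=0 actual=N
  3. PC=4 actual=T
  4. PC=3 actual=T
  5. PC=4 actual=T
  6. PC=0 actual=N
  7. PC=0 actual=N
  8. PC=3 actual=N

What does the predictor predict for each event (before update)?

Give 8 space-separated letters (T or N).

Ev 1: PC=0 idx=0 pred=T actual=N -> ctr[0]=1
Ev 2: PC=0 idx=0 pred=N actual=N -> ctr[0]=0
Ev 3: PC=4 idx=0 pred=N actual=T -> ctr[0]=1
Ev 4: PC=3 idx=3 pred=T actual=T -> ctr[3]=3
Ev 5: PC=4 idx=0 pred=N actual=T -> ctr[0]=2
Ev 6: PC=0 idx=0 pred=T actual=N -> ctr[0]=1
Ev 7: PC=0 idx=0 pred=N actual=N -> ctr[0]=0
Ev 8: PC=3 idx=3 pred=T actual=N -> ctr[3]=2

Answer: T N N T N T N T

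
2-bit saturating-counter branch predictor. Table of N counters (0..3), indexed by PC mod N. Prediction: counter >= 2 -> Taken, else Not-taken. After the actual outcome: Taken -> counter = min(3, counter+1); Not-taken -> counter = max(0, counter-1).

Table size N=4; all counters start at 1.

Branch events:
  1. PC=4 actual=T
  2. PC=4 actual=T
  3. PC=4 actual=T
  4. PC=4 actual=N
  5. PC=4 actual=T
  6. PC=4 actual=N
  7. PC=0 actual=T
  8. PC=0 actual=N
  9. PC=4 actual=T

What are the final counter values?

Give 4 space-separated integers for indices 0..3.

Ev 1: PC=4 idx=0 pred=N actual=T -> ctr[0]=2
Ev 2: PC=4 idx=0 pred=T actual=T -> ctr[0]=3
Ev 3: PC=4 idx=0 pred=T actual=T -> ctr[0]=3
Ev 4: PC=4 idx=0 pred=T actual=N -> ctr[0]=2
Ev 5: PC=4 idx=0 pred=T actual=T -> ctr[0]=3
Ev 6: PC=4 idx=0 pred=T actual=N -> ctr[0]=2
Ev 7: PC=0 idx=0 pred=T actual=T -> ctr[0]=3
Ev 8: PC=0 idx=0 pred=T actual=N -> ctr[0]=2
Ev 9: PC=4 idx=0 pred=T actual=T -> ctr[0]=3

Answer: 3 1 1 1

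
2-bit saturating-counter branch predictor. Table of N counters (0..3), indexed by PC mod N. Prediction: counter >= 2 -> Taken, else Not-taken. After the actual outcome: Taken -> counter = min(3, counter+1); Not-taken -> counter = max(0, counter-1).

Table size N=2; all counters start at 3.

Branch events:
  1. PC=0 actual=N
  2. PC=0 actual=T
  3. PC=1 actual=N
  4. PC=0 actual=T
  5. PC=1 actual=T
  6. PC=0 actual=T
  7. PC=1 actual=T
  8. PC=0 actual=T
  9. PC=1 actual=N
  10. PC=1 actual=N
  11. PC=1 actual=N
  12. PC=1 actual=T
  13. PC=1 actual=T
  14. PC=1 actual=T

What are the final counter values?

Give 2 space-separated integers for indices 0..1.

Ev 1: PC=0 idx=0 pred=T actual=N -> ctr[0]=2
Ev 2: PC=0 idx=0 pred=T actual=T -> ctr[0]=3
Ev 3: PC=1 idx=1 pred=T actual=N -> ctr[1]=2
Ev 4: PC=0 idx=0 pred=T actual=T -> ctr[0]=3
Ev 5: PC=1 idx=1 pred=T actual=T -> ctr[1]=3
Ev 6: PC=0 idx=0 pred=T actual=T -> ctr[0]=3
Ev 7: PC=1 idx=1 pred=T actual=T -> ctr[1]=3
Ev 8: PC=0 idx=0 pred=T actual=T -> ctr[0]=3
Ev 9: PC=1 idx=1 pred=T actual=N -> ctr[1]=2
Ev 10: PC=1 idx=1 pred=T actual=N -> ctr[1]=1
Ev 11: PC=1 idx=1 pred=N actual=N -> ctr[1]=0
Ev 12: PC=1 idx=1 pred=N actual=T -> ctr[1]=1
Ev 13: PC=1 idx=1 pred=N actual=T -> ctr[1]=2
Ev 14: PC=1 idx=1 pred=T actual=T -> ctr[1]=3

Answer: 3 3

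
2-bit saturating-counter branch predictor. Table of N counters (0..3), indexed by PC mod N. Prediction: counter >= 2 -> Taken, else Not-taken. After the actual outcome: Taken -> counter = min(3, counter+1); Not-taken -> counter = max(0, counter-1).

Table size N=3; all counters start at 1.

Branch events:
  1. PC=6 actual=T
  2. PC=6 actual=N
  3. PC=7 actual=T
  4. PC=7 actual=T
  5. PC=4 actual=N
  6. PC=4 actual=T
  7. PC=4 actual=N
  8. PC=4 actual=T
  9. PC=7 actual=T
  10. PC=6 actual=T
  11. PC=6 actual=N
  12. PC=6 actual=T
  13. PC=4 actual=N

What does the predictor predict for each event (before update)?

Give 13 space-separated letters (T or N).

Ev 1: PC=6 idx=0 pred=N actual=T -> ctr[0]=2
Ev 2: PC=6 idx=0 pred=T actual=N -> ctr[0]=1
Ev 3: PC=7 idx=1 pred=N actual=T -> ctr[1]=2
Ev 4: PC=7 idx=1 pred=T actual=T -> ctr[1]=3
Ev 5: PC=4 idx=1 pred=T actual=N -> ctr[1]=2
Ev 6: PC=4 idx=1 pred=T actual=T -> ctr[1]=3
Ev 7: PC=4 idx=1 pred=T actual=N -> ctr[1]=2
Ev 8: PC=4 idx=1 pred=T actual=T -> ctr[1]=3
Ev 9: PC=7 idx=1 pred=T actual=T -> ctr[1]=3
Ev 10: PC=6 idx=0 pred=N actual=T -> ctr[0]=2
Ev 11: PC=6 idx=0 pred=T actual=N -> ctr[0]=1
Ev 12: PC=6 idx=0 pred=N actual=T -> ctr[0]=2
Ev 13: PC=4 idx=1 pred=T actual=N -> ctr[1]=2

Answer: N T N T T T T T T N T N T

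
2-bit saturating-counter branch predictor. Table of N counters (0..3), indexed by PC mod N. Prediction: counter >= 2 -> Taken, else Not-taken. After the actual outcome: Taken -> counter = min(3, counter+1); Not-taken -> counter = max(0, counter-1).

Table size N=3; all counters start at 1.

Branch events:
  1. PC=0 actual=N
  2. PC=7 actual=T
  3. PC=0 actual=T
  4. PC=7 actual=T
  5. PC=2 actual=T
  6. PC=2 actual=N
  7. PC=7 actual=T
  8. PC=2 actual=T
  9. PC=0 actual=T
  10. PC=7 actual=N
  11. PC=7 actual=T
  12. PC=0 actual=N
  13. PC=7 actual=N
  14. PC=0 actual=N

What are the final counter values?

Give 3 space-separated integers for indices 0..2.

Answer: 0 2 2

Derivation:
Ev 1: PC=0 idx=0 pred=N actual=N -> ctr[0]=0
Ev 2: PC=7 idx=1 pred=N actual=T -> ctr[1]=2
Ev 3: PC=0 idx=0 pred=N actual=T -> ctr[0]=1
Ev 4: PC=7 idx=1 pred=T actual=T -> ctr[1]=3
Ev 5: PC=2 idx=2 pred=N actual=T -> ctr[2]=2
Ev 6: PC=2 idx=2 pred=T actual=N -> ctr[2]=1
Ev 7: PC=7 idx=1 pred=T actual=T -> ctr[1]=3
Ev 8: PC=2 idx=2 pred=N actual=T -> ctr[2]=2
Ev 9: PC=0 idx=0 pred=N actual=T -> ctr[0]=2
Ev 10: PC=7 idx=1 pred=T actual=N -> ctr[1]=2
Ev 11: PC=7 idx=1 pred=T actual=T -> ctr[1]=3
Ev 12: PC=0 idx=0 pred=T actual=N -> ctr[0]=1
Ev 13: PC=7 idx=1 pred=T actual=N -> ctr[1]=2
Ev 14: PC=0 idx=0 pred=N actual=N -> ctr[0]=0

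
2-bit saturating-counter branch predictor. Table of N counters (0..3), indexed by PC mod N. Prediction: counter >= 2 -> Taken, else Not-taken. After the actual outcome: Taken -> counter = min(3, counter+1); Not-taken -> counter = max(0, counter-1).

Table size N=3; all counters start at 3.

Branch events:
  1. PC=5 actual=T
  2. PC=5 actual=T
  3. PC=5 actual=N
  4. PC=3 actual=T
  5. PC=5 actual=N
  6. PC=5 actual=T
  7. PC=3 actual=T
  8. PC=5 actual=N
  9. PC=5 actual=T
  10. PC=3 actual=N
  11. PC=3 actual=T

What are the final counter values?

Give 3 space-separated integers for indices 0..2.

Answer: 3 3 2

Derivation:
Ev 1: PC=5 idx=2 pred=T actual=T -> ctr[2]=3
Ev 2: PC=5 idx=2 pred=T actual=T -> ctr[2]=3
Ev 3: PC=5 idx=2 pred=T actual=N -> ctr[2]=2
Ev 4: PC=3 idx=0 pred=T actual=T -> ctr[0]=3
Ev 5: PC=5 idx=2 pred=T actual=N -> ctr[2]=1
Ev 6: PC=5 idx=2 pred=N actual=T -> ctr[2]=2
Ev 7: PC=3 idx=0 pred=T actual=T -> ctr[0]=3
Ev 8: PC=5 idx=2 pred=T actual=N -> ctr[2]=1
Ev 9: PC=5 idx=2 pred=N actual=T -> ctr[2]=2
Ev 10: PC=3 idx=0 pred=T actual=N -> ctr[0]=2
Ev 11: PC=3 idx=0 pred=T actual=T -> ctr[0]=3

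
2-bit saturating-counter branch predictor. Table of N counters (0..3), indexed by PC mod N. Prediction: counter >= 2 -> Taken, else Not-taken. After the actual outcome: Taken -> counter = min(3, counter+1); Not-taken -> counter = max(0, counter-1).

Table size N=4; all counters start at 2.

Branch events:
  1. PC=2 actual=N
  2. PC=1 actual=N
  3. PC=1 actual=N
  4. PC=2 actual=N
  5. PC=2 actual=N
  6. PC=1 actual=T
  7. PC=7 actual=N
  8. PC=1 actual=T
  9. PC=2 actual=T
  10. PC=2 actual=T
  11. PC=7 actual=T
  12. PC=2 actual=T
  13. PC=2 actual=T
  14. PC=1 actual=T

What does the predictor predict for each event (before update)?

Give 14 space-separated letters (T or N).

Answer: T T N N N N T N N N N T T T

Derivation:
Ev 1: PC=2 idx=2 pred=T actual=N -> ctr[2]=1
Ev 2: PC=1 idx=1 pred=T actual=N -> ctr[1]=1
Ev 3: PC=1 idx=1 pred=N actual=N -> ctr[1]=0
Ev 4: PC=2 idx=2 pred=N actual=N -> ctr[2]=0
Ev 5: PC=2 idx=2 pred=N actual=N -> ctr[2]=0
Ev 6: PC=1 idx=1 pred=N actual=T -> ctr[1]=1
Ev 7: PC=7 idx=3 pred=T actual=N -> ctr[3]=1
Ev 8: PC=1 idx=1 pred=N actual=T -> ctr[1]=2
Ev 9: PC=2 idx=2 pred=N actual=T -> ctr[2]=1
Ev 10: PC=2 idx=2 pred=N actual=T -> ctr[2]=2
Ev 11: PC=7 idx=3 pred=N actual=T -> ctr[3]=2
Ev 12: PC=2 idx=2 pred=T actual=T -> ctr[2]=3
Ev 13: PC=2 idx=2 pred=T actual=T -> ctr[2]=3
Ev 14: PC=1 idx=1 pred=T actual=T -> ctr[1]=3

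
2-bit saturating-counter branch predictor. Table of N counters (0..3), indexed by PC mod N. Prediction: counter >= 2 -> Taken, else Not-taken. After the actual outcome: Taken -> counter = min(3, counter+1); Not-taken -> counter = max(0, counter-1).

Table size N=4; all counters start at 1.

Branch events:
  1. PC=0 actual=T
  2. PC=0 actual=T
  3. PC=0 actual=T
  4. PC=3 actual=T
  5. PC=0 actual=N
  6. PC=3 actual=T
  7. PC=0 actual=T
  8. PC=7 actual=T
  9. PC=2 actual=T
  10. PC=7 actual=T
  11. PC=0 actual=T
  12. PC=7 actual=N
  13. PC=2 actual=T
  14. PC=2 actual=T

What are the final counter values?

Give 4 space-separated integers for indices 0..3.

Ev 1: PC=0 idx=0 pred=N actual=T -> ctr[0]=2
Ev 2: PC=0 idx=0 pred=T actual=T -> ctr[0]=3
Ev 3: PC=0 idx=0 pred=T actual=T -> ctr[0]=3
Ev 4: PC=3 idx=3 pred=N actual=T -> ctr[3]=2
Ev 5: PC=0 idx=0 pred=T actual=N -> ctr[0]=2
Ev 6: PC=3 idx=3 pred=T actual=T -> ctr[3]=3
Ev 7: PC=0 idx=0 pred=T actual=T -> ctr[0]=3
Ev 8: PC=7 idx=3 pred=T actual=T -> ctr[3]=3
Ev 9: PC=2 idx=2 pred=N actual=T -> ctr[2]=2
Ev 10: PC=7 idx=3 pred=T actual=T -> ctr[3]=3
Ev 11: PC=0 idx=0 pred=T actual=T -> ctr[0]=3
Ev 12: PC=7 idx=3 pred=T actual=N -> ctr[3]=2
Ev 13: PC=2 idx=2 pred=T actual=T -> ctr[2]=3
Ev 14: PC=2 idx=2 pred=T actual=T -> ctr[2]=3

Answer: 3 1 3 2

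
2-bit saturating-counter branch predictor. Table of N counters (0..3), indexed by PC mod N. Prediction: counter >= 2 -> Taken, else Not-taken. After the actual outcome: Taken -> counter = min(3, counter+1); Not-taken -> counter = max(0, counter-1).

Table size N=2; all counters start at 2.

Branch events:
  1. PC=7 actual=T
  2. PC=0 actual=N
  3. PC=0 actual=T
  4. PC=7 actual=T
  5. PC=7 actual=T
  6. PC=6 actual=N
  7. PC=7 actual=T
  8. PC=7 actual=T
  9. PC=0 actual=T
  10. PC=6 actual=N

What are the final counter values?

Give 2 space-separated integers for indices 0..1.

Answer: 1 3

Derivation:
Ev 1: PC=7 idx=1 pred=T actual=T -> ctr[1]=3
Ev 2: PC=0 idx=0 pred=T actual=N -> ctr[0]=1
Ev 3: PC=0 idx=0 pred=N actual=T -> ctr[0]=2
Ev 4: PC=7 idx=1 pred=T actual=T -> ctr[1]=3
Ev 5: PC=7 idx=1 pred=T actual=T -> ctr[1]=3
Ev 6: PC=6 idx=0 pred=T actual=N -> ctr[0]=1
Ev 7: PC=7 idx=1 pred=T actual=T -> ctr[1]=3
Ev 8: PC=7 idx=1 pred=T actual=T -> ctr[1]=3
Ev 9: PC=0 idx=0 pred=N actual=T -> ctr[0]=2
Ev 10: PC=6 idx=0 pred=T actual=N -> ctr[0]=1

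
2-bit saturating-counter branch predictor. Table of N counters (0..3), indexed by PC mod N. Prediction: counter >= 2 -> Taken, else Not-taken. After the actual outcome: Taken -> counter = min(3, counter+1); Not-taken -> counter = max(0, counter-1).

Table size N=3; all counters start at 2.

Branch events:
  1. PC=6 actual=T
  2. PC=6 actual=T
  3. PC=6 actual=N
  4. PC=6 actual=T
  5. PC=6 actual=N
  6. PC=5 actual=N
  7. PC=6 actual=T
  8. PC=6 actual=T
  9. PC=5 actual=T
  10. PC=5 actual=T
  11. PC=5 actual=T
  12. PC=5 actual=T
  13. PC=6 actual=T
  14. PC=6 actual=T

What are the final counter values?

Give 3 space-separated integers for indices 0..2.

Answer: 3 2 3

Derivation:
Ev 1: PC=6 idx=0 pred=T actual=T -> ctr[0]=3
Ev 2: PC=6 idx=0 pred=T actual=T -> ctr[0]=3
Ev 3: PC=6 idx=0 pred=T actual=N -> ctr[0]=2
Ev 4: PC=6 idx=0 pred=T actual=T -> ctr[0]=3
Ev 5: PC=6 idx=0 pred=T actual=N -> ctr[0]=2
Ev 6: PC=5 idx=2 pred=T actual=N -> ctr[2]=1
Ev 7: PC=6 idx=0 pred=T actual=T -> ctr[0]=3
Ev 8: PC=6 idx=0 pred=T actual=T -> ctr[0]=3
Ev 9: PC=5 idx=2 pred=N actual=T -> ctr[2]=2
Ev 10: PC=5 idx=2 pred=T actual=T -> ctr[2]=3
Ev 11: PC=5 idx=2 pred=T actual=T -> ctr[2]=3
Ev 12: PC=5 idx=2 pred=T actual=T -> ctr[2]=3
Ev 13: PC=6 idx=0 pred=T actual=T -> ctr[0]=3
Ev 14: PC=6 idx=0 pred=T actual=T -> ctr[0]=3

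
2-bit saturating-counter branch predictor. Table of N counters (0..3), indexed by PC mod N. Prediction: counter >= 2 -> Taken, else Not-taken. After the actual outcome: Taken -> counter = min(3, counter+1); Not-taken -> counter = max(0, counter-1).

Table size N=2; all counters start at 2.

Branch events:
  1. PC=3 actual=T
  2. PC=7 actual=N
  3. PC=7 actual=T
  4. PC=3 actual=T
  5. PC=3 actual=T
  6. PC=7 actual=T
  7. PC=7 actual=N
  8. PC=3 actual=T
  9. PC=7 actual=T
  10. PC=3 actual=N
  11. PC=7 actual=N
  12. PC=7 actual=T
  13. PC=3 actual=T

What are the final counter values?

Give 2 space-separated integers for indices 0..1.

Ev 1: PC=3 idx=1 pred=T actual=T -> ctr[1]=3
Ev 2: PC=7 idx=1 pred=T actual=N -> ctr[1]=2
Ev 3: PC=7 idx=1 pred=T actual=T -> ctr[1]=3
Ev 4: PC=3 idx=1 pred=T actual=T -> ctr[1]=3
Ev 5: PC=3 idx=1 pred=T actual=T -> ctr[1]=3
Ev 6: PC=7 idx=1 pred=T actual=T -> ctr[1]=3
Ev 7: PC=7 idx=1 pred=T actual=N -> ctr[1]=2
Ev 8: PC=3 idx=1 pred=T actual=T -> ctr[1]=3
Ev 9: PC=7 idx=1 pred=T actual=T -> ctr[1]=3
Ev 10: PC=3 idx=1 pred=T actual=N -> ctr[1]=2
Ev 11: PC=7 idx=1 pred=T actual=N -> ctr[1]=1
Ev 12: PC=7 idx=1 pred=N actual=T -> ctr[1]=2
Ev 13: PC=3 idx=1 pred=T actual=T -> ctr[1]=3

Answer: 2 3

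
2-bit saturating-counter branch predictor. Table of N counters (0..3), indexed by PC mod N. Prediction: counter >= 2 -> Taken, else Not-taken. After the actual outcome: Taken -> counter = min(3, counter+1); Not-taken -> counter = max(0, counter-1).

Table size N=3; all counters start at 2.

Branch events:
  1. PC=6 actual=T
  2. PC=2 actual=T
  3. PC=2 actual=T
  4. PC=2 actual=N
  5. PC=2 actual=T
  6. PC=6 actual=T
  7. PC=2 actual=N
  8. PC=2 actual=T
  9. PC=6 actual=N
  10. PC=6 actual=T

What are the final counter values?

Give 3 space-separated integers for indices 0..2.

Ev 1: PC=6 idx=0 pred=T actual=T -> ctr[0]=3
Ev 2: PC=2 idx=2 pred=T actual=T -> ctr[2]=3
Ev 3: PC=2 idx=2 pred=T actual=T -> ctr[2]=3
Ev 4: PC=2 idx=2 pred=T actual=N -> ctr[2]=2
Ev 5: PC=2 idx=2 pred=T actual=T -> ctr[2]=3
Ev 6: PC=6 idx=0 pred=T actual=T -> ctr[0]=3
Ev 7: PC=2 idx=2 pred=T actual=N -> ctr[2]=2
Ev 8: PC=2 idx=2 pred=T actual=T -> ctr[2]=3
Ev 9: PC=6 idx=0 pred=T actual=N -> ctr[0]=2
Ev 10: PC=6 idx=0 pred=T actual=T -> ctr[0]=3

Answer: 3 2 3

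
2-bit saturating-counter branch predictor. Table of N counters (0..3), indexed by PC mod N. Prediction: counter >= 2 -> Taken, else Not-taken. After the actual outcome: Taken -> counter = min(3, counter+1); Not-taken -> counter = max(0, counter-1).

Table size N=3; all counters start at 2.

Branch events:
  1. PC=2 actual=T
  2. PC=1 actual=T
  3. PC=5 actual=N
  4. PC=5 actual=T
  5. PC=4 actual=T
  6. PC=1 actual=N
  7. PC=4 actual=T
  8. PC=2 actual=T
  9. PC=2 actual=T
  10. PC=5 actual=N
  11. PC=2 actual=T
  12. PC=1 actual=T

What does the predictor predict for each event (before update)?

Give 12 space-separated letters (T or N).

Answer: T T T T T T T T T T T T

Derivation:
Ev 1: PC=2 idx=2 pred=T actual=T -> ctr[2]=3
Ev 2: PC=1 idx=1 pred=T actual=T -> ctr[1]=3
Ev 3: PC=5 idx=2 pred=T actual=N -> ctr[2]=2
Ev 4: PC=5 idx=2 pred=T actual=T -> ctr[2]=3
Ev 5: PC=4 idx=1 pred=T actual=T -> ctr[1]=3
Ev 6: PC=1 idx=1 pred=T actual=N -> ctr[1]=2
Ev 7: PC=4 idx=1 pred=T actual=T -> ctr[1]=3
Ev 8: PC=2 idx=2 pred=T actual=T -> ctr[2]=3
Ev 9: PC=2 idx=2 pred=T actual=T -> ctr[2]=3
Ev 10: PC=5 idx=2 pred=T actual=N -> ctr[2]=2
Ev 11: PC=2 idx=2 pred=T actual=T -> ctr[2]=3
Ev 12: PC=1 idx=1 pred=T actual=T -> ctr[1]=3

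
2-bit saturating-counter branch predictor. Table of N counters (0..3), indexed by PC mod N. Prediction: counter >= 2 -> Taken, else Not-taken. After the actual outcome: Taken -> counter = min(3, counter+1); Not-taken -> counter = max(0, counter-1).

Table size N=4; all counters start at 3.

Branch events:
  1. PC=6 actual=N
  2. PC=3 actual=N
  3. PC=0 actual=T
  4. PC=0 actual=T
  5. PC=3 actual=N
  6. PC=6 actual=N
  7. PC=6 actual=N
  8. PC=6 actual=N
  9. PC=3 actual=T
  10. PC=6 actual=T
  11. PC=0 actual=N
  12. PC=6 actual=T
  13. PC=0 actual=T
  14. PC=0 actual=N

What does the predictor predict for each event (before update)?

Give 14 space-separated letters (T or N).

Ev 1: PC=6 idx=2 pred=T actual=N -> ctr[2]=2
Ev 2: PC=3 idx=3 pred=T actual=N -> ctr[3]=2
Ev 3: PC=0 idx=0 pred=T actual=T -> ctr[0]=3
Ev 4: PC=0 idx=0 pred=T actual=T -> ctr[0]=3
Ev 5: PC=3 idx=3 pred=T actual=N -> ctr[3]=1
Ev 6: PC=6 idx=2 pred=T actual=N -> ctr[2]=1
Ev 7: PC=6 idx=2 pred=N actual=N -> ctr[2]=0
Ev 8: PC=6 idx=2 pred=N actual=N -> ctr[2]=0
Ev 9: PC=3 idx=3 pred=N actual=T -> ctr[3]=2
Ev 10: PC=6 idx=2 pred=N actual=T -> ctr[2]=1
Ev 11: PC=0 idx=0 pred=T actual=N -> ctr[0]=2
Ev 12: PC=6 idx=2 pred=N actual=T -> ctr[2]=2
Ev 13: PC=0 idx=0 pred=T actual=T -> ctr[0]=3
Ev 14: PC=0 idx=0 pred=T actual=N -> ctr[0]=2

Answer: T T T T T T N N N N T N T T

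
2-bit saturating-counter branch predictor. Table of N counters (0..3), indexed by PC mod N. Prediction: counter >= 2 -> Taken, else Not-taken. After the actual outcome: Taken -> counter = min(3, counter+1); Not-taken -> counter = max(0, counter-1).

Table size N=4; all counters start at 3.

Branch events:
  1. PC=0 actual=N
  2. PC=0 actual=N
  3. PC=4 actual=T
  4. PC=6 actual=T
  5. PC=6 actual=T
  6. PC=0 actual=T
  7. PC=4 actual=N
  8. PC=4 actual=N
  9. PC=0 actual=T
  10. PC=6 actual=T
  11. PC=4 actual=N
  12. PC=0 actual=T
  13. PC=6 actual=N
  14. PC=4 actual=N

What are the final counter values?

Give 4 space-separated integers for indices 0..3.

Ev 1: PC=0 idx=0 pred=T actual=N -> ctr[0]=2
Ev 2: PC=0 idx=0 pred=T actual=N -> ctr[0]=1
Ev 3: PC=4 idx=0 pred=N actual=T -> ctr[0]=2
Ev 4: PC=6 idx=2 pred=T actual=T -> ctr[2]=3
Ev 5: PC=6 idx=2 pred=T actual=T -> ctr[2]=3
Ev 6: PC=0 idx=0 pred=T actual=T -> ctr[0]=3
Ev 7: PC=4 idx=0 pred=T actual=N -> ctr[0]=2
Ev 8: PC=4 idx=0 pred=T actual=N -> ctr[0]=1
Ev 9: PC=0 idx=0 pred=N actual=T -> ctr[0]=2
Ev 10: PC=6 idx=2 pred=T actual=T -> ctr[2]=3
Ev 11: PC=4 idx=0 pred=T actual=N -> ctr[0]=1
Ev 12: PC=0 idx=0 pred=N actual=T -> ctr[0]=2
Ev 13: PC=6 idx=2 pred=T actual=N -> ctr[2]=2
Ev 14: PC=4 idx=0 pred=T actual=N -> ctr[0]=1

Answer: 1 3 2 3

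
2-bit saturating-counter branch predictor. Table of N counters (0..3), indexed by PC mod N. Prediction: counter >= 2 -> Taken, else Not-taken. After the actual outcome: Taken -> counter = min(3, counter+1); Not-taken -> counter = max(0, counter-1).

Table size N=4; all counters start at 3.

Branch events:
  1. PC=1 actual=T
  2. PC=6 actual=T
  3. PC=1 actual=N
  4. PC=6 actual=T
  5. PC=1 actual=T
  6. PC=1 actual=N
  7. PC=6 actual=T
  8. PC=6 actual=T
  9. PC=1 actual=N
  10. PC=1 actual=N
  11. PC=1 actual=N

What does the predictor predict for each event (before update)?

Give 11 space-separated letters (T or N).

Ev 1: PC=1 idx=1 pred=T actual=T -> ctr[1]=3
Ev 2: PC=6 idx=2 pred=T actual=T -> ctr[2]=3
Ev 3: PC=1 idx=1 pred=T actual=N -> ctr[1]=2
Ev 4: PC=6 idx=2 pred=T actual=T -> ctr[2]=3
Ev 5: PC=1 idx=1 pred=T actual=T -> ctr[1]=3
Ev 6: PC=1 idx=1 pred=T actual=N -> ctr[1]=2
Ev 7: PC=6 idx=2 pred=T actual=T -> ctr[2]=3
Ev 8: PC=6 idx=2 pred=T actual=T -> ctr[2]=3
Ev 9: PC=1 idx=1 pred=T actual=N -> ctr[1]=1
Ev 10: PC=1 idx=1 pred=N actual=N -> ctr[1]=0
Ev 11: PC=1 idx=1 pred=N actual=N -> ctr[1]=0

Answer: T T T T T T T T T N N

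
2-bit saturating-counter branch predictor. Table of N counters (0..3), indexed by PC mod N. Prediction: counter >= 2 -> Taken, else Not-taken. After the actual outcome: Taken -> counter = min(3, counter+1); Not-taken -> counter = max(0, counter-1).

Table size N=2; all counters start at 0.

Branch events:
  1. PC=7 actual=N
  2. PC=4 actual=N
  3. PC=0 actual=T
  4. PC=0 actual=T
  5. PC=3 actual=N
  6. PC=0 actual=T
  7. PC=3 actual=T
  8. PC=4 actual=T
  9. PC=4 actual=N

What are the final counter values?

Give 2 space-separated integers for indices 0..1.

Ev 1: PC=7 idx=1 pred=N actual=N -> ctr[1]=0
Ev 2: PC=4 idx=0 pred=N actual=N -> ctr[0]=0
Ev 3: PC=0 idx=0 pred=N actual=T -> ctr[0]=1
Ev 4: PC=0 idx=0 pred=N actual=T -> ctr[0]=2
Ev 5: PC=3 idx=1 pred=N actual=N -> ctr[1]=0
Ev 6: PC=0 idx=0 pred=T actual=T -> ctr[0]=3
Ev 7: PC=3 idx=1 pred=N actual=T -> ctr[1]=1
Ev 8: PC=4 idx=0 pred=T actual=T -> ctr[0]=3
Ev 9: PC=4 idx=0 pred=T actual=N -> ctr[0]=2

Answer: 2 1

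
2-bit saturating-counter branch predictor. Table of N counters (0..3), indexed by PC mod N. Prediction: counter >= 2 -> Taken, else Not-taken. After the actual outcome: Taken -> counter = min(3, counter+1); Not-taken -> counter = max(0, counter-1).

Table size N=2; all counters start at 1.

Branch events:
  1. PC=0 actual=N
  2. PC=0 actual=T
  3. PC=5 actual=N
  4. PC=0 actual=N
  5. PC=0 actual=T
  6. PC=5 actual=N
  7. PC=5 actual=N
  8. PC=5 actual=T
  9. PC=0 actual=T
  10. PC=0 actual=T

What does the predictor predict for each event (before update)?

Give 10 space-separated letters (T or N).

Answer: N N N N N N N N N T

Derivation:
Ev 1: PC=0 idx=0 pred=N actual=N -> ctr[0]=0
Ev 2: PC=0 idx=0 pred=N actual=T -> ctr[0]=1
Ev 3: PC=5 idx=1 pred=N actual=N -> ctr[1]=0
Ev 4: PC=0 idx=0 pred=N actual=N -> ctr[0]=0
Ev 5: PC=0 idx=0 pred=N actual=T -> ctr[0]=1
Ev 6: PC=5 idx=1 pred=N actual=N -> ctr[1]=0
Ev 7: PC=5 idx=1 pred=N actual=N -> ctr[1]=0
Ev 8: PC=5 idx=1 pred=N actual=T -> ctr[1]=1
Ev 9: PC=0 idx=0 pred=N actual=T -> ctr[0]=2
Ev 10: PC=0 idx=0 pred=T actual=T -> ctr[0]=3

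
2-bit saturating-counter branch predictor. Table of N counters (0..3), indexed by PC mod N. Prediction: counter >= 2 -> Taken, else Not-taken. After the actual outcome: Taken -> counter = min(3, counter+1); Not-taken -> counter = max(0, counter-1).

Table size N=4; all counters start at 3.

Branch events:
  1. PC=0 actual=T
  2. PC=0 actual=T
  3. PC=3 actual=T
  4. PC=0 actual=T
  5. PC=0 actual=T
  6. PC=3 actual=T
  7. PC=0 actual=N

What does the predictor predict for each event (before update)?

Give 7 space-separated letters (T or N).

Answer: T T T T T T T

Derivation:
Ev 1: PC=0 idx=0 pred=T actual=T -> ctr[0]=3
Ev 2: PC=0 idx=0 pred=T actual=T -> ctr[0]=3
Ev 3: PC=3 idx=3 pred=T actual=T -> ctr[3]=3
Ev 4: PC=0 idx=0 pred=T actual=T -> ctr[0]=3
Ev 5: PC=0 idx=0 pred=T actual=T -> ctr[0]=3
Ev 6: PC=3 idx=3 pred=T actual=T -> ctr[3]=3
Ev 7: PC=0 idx=0 pred=T actual=N -> ctr[0]=2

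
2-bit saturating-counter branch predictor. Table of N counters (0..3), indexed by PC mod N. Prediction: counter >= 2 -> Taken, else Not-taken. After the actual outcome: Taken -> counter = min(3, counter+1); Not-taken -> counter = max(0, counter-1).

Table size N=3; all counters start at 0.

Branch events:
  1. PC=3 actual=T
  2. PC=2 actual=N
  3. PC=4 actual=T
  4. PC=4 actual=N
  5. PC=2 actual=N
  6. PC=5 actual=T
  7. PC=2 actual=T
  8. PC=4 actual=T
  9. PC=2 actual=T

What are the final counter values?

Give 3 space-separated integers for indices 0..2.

Answer: 1 1 3

Derivation:
Ev 1: PC=3 idx=0 pred=N actual=T -> ctr[0]=1
Ev 2: PC=2 idx=2 pred=N actual=N -> ctr[2]=0
Ev 3: PC=4 idx=1 pred=N actual=T -> ctr[1]=1
Ev 4: PC=4 idx=1 pred=N actual=N -> ctr[1]=0
Ev 5: PC=2 idx=2 pred=N actual=N -> ctr[2]=0
Ev 6: PC=5 idx=2 pred=N actual=T -> ctr[2]=1
Ev 7: PC=2 idx=2 pred=N actual=T -> ctr[2]=2
Ev 8: PC=4 idx=1 pred=N actual=T -> ctr[1]=1
Ev 9: PC=2 idx=2 pred=T actual=T -> ctr[2]=3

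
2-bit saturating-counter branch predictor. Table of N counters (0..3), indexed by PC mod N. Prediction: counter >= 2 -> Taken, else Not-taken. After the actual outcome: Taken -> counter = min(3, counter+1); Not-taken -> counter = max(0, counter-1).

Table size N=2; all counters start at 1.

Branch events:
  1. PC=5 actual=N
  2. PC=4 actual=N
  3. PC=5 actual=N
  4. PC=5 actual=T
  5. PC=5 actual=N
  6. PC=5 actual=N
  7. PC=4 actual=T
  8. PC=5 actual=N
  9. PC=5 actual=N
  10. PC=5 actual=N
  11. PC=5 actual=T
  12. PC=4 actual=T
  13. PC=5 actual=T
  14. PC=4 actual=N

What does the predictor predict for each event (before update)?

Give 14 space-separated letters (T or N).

Ev 1: PC=5 idx=1 pred=N actual=N -> ctr[1]=0
Ev 2: PC=4 idx=0 pred=N actual=N -> ctr[0]=0
Ev 3: PC=5 idx=1 pred=N actual=N -> ctr[1]=0
Ev 4: PC=5 idx=1 pred=N actual=T -> ctr[1]=1
Ev 5: PC=5 idx=1 pred=N actual=N -> ctr[1]=0
Ev 6: PC=5 idx=1 pred=N actual=N -> ctr[1]=0
Ev 7: PC=4 idx=0 pred=N actual=T -> ctr[0]=1
Ev 8: PC=5 idx=1 pred=N actual=N -> ctr[1]=0
Ev 9: PC=5 idx=1 pred=N actual=N -> ctr[1]=0
Ev 10: PC=5 idx=1 pred=N actual=N -> ctr[1]=0
Ev 11: PC=5 idx=1 pred=N actual=T -> ctr[1]=1
Ev 12: PC=4 idx=0 pred=N actual=T -> ctr[0]=2
Ev 13: PC=5 idx=1 pred=N actual=T -> ctr[1]=2
Ev 14: PC=4 idx=0 pred=T actual=N -> ctr[0]=1

Answer: N N N N N N N N N N N N N T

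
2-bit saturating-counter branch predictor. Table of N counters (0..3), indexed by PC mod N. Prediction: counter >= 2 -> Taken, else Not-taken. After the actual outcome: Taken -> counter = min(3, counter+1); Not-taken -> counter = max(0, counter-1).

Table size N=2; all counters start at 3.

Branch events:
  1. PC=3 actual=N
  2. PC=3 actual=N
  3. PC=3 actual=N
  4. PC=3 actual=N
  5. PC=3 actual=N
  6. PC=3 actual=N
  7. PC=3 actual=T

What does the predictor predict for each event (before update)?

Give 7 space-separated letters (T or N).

Ev 1: PC=3 idx=1 pred=T actual=N -> ctr[1]=2
Ev 2: PC=3 idx=1 pred=T actual=N -> ctr[1]=1
Ev 3: PC=3 idx=1 pred=N actual=N -> ctr[1]=0
Ev 4: PC=3 idx=1 pred=N actual=N -> ctr[1]=0
Ev 5: PC=3 idx=1 pred=N actual=N -> ctr[1]=0
Ev 6: PC=3 idx=1 pred=N actual=N -> ctr[1]=0
Ev 7: PC=3 idx=1 pred=N actual=T -> ctr[1]=1

Answer: T T N N N N N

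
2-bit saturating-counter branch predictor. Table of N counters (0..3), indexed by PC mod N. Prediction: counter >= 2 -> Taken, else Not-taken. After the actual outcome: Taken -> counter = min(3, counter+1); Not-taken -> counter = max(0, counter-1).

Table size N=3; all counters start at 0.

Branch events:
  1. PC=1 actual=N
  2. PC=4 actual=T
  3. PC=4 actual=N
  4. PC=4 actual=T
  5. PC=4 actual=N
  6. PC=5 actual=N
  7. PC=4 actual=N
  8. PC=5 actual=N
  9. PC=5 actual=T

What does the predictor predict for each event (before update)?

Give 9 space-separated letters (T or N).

Ev 1: PC=1 idx=1 pred=N actual=N -> ctr[1]=0
Ev 2: PC=4 idx=1 pred=N actual=T -> ctr[1]=1
Ev 3: PC=4 idx=1 pred=N actual=N -> ctr[1]=0
Ev 4: PC=4 idx=1 pred=N actual=T -> ctr[1]=1
Ev 5: PC=4 idx=1 pred=N actual=N -> ctr[1]=0
Ev 6: PC=5 idx=2 pred=N actual=N -> ctr[2]=0
Ev 7: PC=4 idx=1 pred=N actual=N -> ctr[1]=0
Ev 8: PC=5 idx=2 pred=N actual=N -> ctr[2]=0
Ev 9: PC=5 idx=2 pred=N actual=T -> ctr[2]=1

Answer: N N N N N N N N N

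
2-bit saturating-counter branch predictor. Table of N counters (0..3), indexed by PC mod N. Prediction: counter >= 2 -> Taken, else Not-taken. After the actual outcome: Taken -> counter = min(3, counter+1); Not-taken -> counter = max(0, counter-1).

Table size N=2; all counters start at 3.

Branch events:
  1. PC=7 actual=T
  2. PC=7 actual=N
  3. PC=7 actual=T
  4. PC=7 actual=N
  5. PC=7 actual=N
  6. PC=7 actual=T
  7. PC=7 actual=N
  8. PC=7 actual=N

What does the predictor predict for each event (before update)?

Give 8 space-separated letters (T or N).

Answer: T T T T T N T N

Derivation:
Ev 1: PC=7 idx=1 pred=T actual=T -> ctr[1]=3
Ev 2: PC=7 idx=1 pred=T actual=N -> ctr[1]=2
Ev 3: PC=7 idx=1 pred=T actual=T -> ctr[1]=3
Ev 4: PC=7 idx=1 pred=T actual=N -> ctr[1]=2
Ev 5: PC=7 idx=1 pred=T actual=N -> ctr[1]=1
Ev 6: PC=7 idx=1 pred=N actual=T -> ctr[1]=2
Ev 7: PC=7 idx=1 pred=T actual=N -> ctr[1]=1
Ev 8: PC=7 idx=1 pred=N actual=N -> ctr[1]=0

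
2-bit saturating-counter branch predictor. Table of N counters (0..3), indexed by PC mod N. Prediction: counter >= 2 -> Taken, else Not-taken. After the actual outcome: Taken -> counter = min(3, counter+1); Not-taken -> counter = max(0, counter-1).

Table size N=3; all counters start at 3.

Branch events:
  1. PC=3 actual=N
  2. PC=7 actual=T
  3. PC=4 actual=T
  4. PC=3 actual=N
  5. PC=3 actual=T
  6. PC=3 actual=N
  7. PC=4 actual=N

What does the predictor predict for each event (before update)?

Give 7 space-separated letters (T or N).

Ev 1: PC=3 idx=0 pred=T actual=N -> ctr[0]=2
Ev 2: PC=7 idx=1 pred=T actual=T -> ctr[1]=3
Ev 3: PC=4 idx=1 pred=T actual=T -> ctr[1]=3
Ev 4: PC=3 idx=0 pred=T actual=N -> ctr[0]=1
Ev 5: PC=3 idx=0 pred=N actual=T -> ctr[0]=2
Ev 6: PC=3 idx=0 pred=T actual=N -> ctr[0]=1
Ev 7: PC=4 idx=1 pred=T actual=N -> ctr[1]=2

Answer: T T T T N T T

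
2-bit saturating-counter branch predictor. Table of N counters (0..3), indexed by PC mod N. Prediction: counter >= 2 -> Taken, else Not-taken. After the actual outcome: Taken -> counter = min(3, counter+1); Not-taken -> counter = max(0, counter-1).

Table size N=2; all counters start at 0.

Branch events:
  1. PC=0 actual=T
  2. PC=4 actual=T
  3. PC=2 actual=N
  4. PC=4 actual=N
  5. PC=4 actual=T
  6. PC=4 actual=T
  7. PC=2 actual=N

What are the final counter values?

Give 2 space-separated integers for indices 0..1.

Answer: 1 0

Derivation:
Ev 1: PC=0 idx=0 pred=N actual=T -> ctr[0]=1
Ev 2: PC=4 idx=0 pred=N actual=T -> ctr[0]=2
Ev 3: PC=2 idx=0 pred=T actual=N -> ctr[0]=1
Ev 4: PC=4 idx=0 pred=N actual=N -> ctr[0]=0
Ev 5: PC=4 idx=0 pred=N actual=T -> ctr[0]=1
Ev 6: PC=4 idx=0 pred=N actual=T -> ctr[0]=2
Ev 7: PC=2 idx=0 pred=T actual=N -> ctr[0]=1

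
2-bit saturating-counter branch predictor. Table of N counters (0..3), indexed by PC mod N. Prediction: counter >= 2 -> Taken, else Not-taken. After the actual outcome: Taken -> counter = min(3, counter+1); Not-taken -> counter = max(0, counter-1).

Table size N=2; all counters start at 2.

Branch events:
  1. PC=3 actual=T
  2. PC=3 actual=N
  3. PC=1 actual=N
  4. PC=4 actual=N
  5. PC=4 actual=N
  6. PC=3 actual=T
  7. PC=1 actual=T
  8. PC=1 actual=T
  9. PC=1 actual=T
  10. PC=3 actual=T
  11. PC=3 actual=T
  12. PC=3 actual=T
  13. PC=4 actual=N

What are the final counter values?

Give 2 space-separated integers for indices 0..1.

Answer: 0 3

Derivation:
Ev 1: PC=3 idx=1 pred=T actual=T -> ctr[1]=3
Ev 2: PC=3 idx=1 pred=T actual=N -> ctr[1]=2
Ev 3: PC=1 idx=1 pred=T actual=N -> ctr[1]=1
Ev 4: PC=4 idx=0 pred=T actual=N -> ctr[0]=1
Ev 5: PC=4 idx=0 pred=N actual=N -> ctr[0]=0
Ev 6: PC=3 idx=1 pred=N actual=T -> ctr[1]=2
Ev 7: PC=1 idx=1 pred=T actual=T -> ctr[1]=3
Ev 8: PC=1 idx=1 pred=T actual=T -> ctr[1]=3
Ev 9: PC=1 idx=1 pred=T actual=T -> ctr[1]=3
Ev 10: PC=3 idx=1 pred=T actual=T -> ctr[1]=3
Ev 11: PC=3 idx=1 pred=T actual=T -> ctr[1]=3
Ev 12: PC=3 idx=1 pred=T actual=T -> ctr[1]=3
Ev 13: PC=4 idx=0 pred=N actual=N -> ctr[0]=0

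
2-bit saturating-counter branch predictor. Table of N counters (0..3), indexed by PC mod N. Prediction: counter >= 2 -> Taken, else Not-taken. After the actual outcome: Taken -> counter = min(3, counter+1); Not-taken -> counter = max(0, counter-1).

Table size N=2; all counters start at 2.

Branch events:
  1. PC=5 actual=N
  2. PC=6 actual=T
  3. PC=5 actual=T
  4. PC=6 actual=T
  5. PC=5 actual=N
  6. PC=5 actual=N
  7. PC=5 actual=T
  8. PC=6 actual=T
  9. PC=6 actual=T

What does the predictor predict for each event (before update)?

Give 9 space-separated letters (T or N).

Ev 1: PC=5 idx=1 pred=T actual=N -> ctr[1]=1
Ev 2: PC=6 idx=0 pred=T actual=T -> ctr[0]=3
Ev 3: PC=5 idx=1 pred=N actual=T -> ctr[1]=2
Ev 4: PC=6 idx=0 pred=T actual=T -> ctr[0]=3
Ev 5: PC=5 idx=1 pred=T actual=N -> ctr[1]=1
Ev 6: PC=5 idx=1 pred=N actual=N -> ctr[1]=0
Ev 7: PC=5 idx=1 pred=N actual=T -> ctr[1]=1
Ev 8: PC=6 idx=0 pred=T actual=T -> ctr[0]=3
Ev 9: PC=6 idx=0 pred=T actual=T -> ctr[0]=3

Answer: T T N T T N N T T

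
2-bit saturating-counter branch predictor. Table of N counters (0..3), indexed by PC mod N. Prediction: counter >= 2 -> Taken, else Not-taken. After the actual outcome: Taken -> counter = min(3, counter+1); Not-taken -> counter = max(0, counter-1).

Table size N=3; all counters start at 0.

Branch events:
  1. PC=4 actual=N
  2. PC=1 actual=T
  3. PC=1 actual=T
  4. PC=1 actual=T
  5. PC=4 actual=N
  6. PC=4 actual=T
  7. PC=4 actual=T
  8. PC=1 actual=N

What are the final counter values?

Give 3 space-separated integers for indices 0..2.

Answer: 0 2 0

Derivation:
Ev 1: PC=4 idx=1 pred=N actual=N -> ctr[1]=0
Ev 2: PC=1 idx=1 pred=N actual=T -> ctr[1]=1
Ev 3: PC=1 idx=1 pred=N actual=T -> ctr[1]=2
Ev 4: PC=1 idx=1 pred=T actual=T -> ctr[1]=3
Ev 5: PC=4 idx=1 pred=T actual=N -> ctr[1]=2
Ev 6: PC=4 idx=1 pred=T actual=T -> ctr[1]=3
Ev 7: PC=4 idx=1 pred=T actual=T -> ctr[1]=3
Ev 8: PC=1 idx=1 pred=T actual=N -> ctr[1]=2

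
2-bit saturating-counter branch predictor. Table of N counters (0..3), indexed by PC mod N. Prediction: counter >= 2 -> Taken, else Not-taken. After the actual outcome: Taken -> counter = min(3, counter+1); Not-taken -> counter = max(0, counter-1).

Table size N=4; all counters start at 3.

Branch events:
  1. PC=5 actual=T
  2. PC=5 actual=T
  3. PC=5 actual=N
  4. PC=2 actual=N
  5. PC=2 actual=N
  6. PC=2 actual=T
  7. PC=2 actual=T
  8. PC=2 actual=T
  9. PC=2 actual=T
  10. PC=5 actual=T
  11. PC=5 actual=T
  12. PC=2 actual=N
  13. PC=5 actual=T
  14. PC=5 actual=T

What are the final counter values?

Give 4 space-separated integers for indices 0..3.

Ev 1: PC=5 idx=1 pred=T actual=T -> ctr[1]=3
Ev 2: PC=5 idx=1 pred=T actual=T -> ctr[1]=3
Ev 3: PC=5 idx=1 pred=T actual=N -> ctr[1]=2
Ev 4: PC=2 idx=2 pred=T actual=N -> ctr[2]=2
Ev 5: PC=2 idx=2 pred=T actual=N -> ctr[2]=1
Ev 6: PC=2 idx=2 pred=N actual=T -> ctr[2]=2
Ev 7: PC=2 idx=2 pred=T actual=T -> ctr[2]=3
Ev 8: PC=2 idx=2 pred=T actual=T -> ctr[2]=3
Ev 9: PC=2 idx=2 pred=T actual=T -> ctr[2]=3
Ev 10: PC=5 idx=1 pred=T actual=T -> ctr[1]=3
Ev 11: PC=5 idx=1 pred=T actual=T -> ctr[1]=3
Ev 12: PC=2 idx=2 pred=T actual=N -> ctr[2]=2
Ev 13: PC=5 idx=1 pred=T actual=T -> ctr[1]=3
Ev 14: PC=5 idx=1 pred=T actual=T -> ctr[1]=3

Answer: 3 3 2 3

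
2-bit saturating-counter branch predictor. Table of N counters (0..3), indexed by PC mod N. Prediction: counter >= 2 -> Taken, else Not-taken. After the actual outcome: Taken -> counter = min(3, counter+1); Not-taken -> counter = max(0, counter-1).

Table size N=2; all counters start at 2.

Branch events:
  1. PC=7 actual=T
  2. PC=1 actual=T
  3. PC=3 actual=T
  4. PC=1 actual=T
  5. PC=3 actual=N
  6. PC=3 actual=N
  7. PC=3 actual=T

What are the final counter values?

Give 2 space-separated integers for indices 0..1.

Answer: 2 2

Derivation:
Ev 1: PC=7 idx=1 pred=T actual=T -> ctr[1]=3
Ev 2: PC=1 idx=1 pred=T actual=T -> ctr[1]=3
Ev 3: PC=3 idx=1 pred=T actual=T -> ctr[1]=3
Ev 4: PC=1 idx=1 pred=T actual=T -> ctr[1]=3
Ev 5: PC=3 idx=1 pred=T actual=N -> ctr[1]=2
Ev 6: PC=3 idx=1 pred=T actual=N -> ctr[1]=1
Ev 7: PC=3 idx=1 pred=N actual=T -> ctr[1]=2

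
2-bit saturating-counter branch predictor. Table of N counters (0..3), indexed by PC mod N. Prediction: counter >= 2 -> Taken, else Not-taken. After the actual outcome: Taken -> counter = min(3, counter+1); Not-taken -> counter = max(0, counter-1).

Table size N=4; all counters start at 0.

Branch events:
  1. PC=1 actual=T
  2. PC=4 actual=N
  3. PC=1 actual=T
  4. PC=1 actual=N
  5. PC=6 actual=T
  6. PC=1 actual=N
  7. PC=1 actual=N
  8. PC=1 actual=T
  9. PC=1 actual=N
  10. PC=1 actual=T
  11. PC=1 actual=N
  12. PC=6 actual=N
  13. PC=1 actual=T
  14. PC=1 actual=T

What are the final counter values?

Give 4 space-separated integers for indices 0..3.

Answer: 0 2 0 0

Derivation:
Ev 1: PC=1 idx=1 pred=N actual=T -> ctr[1]=1
Ev 2: PC=4 idx=0 pred=N actual=N -> ctr[0]=0
Ev 3: PC=1 idx=1 pred=N actual=T -> ctr[1]=2
Ev 4: PC=1 idx=1 pred=T actual=N -> ctr[1]=1
Ev 5: PC=6 idx=2 pred=N actual=T -> ctr[2]=1
Ev 6: PC=1 idx=1 pred=N actual=N -> ctr[1]=0
Ev 7: PC=1 idx=1 pred=N actual=N -> ctr[1]=0
Ev 8: PC=1 idx=1 pred=N actual=T -> ctr[1]=1
Ev 9: PC=1 idx=1 pred=N actual=N -> ctr[1]=0
Ev 10: PC=1 idx=1 pred=N actual=T -> ctr[1]=1
Ev 11: PC=1 idx=1 pred=N actual=N -> ctr[1]=0
Ev 12: PC=6 idx=2 pred=N actual=N -> ctr[2]=0
Ev 13: PC=1 idx=1 pred=N actual=T -> ctr[1]=1
Ev 14: PC=1 idx=1 pred=N actual=T -> ctr[1]=2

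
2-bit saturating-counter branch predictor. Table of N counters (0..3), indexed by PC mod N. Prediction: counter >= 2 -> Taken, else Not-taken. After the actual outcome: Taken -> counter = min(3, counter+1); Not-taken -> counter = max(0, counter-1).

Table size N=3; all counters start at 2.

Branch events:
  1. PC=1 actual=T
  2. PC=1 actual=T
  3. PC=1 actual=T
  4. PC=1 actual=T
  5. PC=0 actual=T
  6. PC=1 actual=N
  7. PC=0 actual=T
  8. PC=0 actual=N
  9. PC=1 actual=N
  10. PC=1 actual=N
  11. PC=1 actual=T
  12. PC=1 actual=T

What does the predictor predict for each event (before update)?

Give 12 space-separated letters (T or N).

Answer: T T T T T T T T T N N N

Derivation:
Ev 1: PC=1 idx=1 pred=T actual=T -> ctr[1]=3
Ev 2: PC=1 idx=1 pred=T actual=T -> ctr[1]=3
Ev 3: PC=1 idx=1 pred=T actual=T -> ctr[1]=3
Ev 4: PC=1 idx=1 pred=T actual=T -> ctr[1]=3
Ev 5: PC=0 idx=0 pred=T actual=T -> ctr[0]=3
Ev 6: PC=1 idx=1 pred=T actual=N -> ctr[1]=2
Ev 7: PC=0 idx=0 pred=T actual=T -> ctr[0]=3
Ev 8: PC=0 idx=0 pred=T actual=N -> ctr[0]=2
Ev 9: PC=1 idx=1 pred=T actual=N -> ctr[1]=1
Ev 10: PC=1 idx=1 pred=N actual=N -> ctr[1]=0
Ev 11: PC=1 idx=1 pred=N actual=T -> ctr[1]=1
Ev 12: PC=1 idx=1 pred=N actual=T -> ctr[1]=2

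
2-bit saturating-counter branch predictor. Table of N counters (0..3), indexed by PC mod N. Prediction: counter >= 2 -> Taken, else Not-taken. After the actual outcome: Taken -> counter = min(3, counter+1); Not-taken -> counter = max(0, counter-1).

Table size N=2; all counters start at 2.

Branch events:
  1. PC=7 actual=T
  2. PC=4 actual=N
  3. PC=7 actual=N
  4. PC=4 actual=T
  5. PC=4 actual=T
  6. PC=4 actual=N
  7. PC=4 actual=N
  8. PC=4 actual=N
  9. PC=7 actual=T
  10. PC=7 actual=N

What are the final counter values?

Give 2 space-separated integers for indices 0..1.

Ev 1: PC=7 idx=1 pred=T actual=T -> ctr[1]=3
Ev 2: PC=4 idx=0 pred=T actual=N -> ctr[0]=1
Ev 3: PC=7 idx=1 pred=T actual=N -> ctr[1]=2
Ev 4: PC=4 idx=0 pred=N actual=T -> ctr[0]=2
Ev 5: PC=4 idx=0 pred=T actual=T -> ctr[0]=3
Ev 6: PC=4 idx=0 pred=T actual=N -> ctr[0]=2
Ev 7: PC=4 idx=0 pred=T actual=N -> ctr[0]=1
Ev 8: PC=4 idx=0 pred=N actual=N -> ctr[0]=0
Ev 9: PC=7 idx=1 pred=T actual=T -> ctr[1]=3
Ev 10: PC=7 idx=1 pred=T actual=N -> ctr[1]=2

Answer: 0 2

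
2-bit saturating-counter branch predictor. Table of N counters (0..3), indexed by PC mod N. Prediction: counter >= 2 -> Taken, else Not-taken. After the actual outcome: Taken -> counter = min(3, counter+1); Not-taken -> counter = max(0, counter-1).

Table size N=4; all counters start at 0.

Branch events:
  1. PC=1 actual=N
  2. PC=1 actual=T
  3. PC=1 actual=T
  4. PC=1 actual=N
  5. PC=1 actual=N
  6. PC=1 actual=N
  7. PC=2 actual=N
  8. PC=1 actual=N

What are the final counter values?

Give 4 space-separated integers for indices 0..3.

Ev 1: PC=1 idx=1 pred=N actual=N -> ctr[1]=0
Ev 2: PC=1 idx=1 pred=N actual=T -> ctr[1]=1
Ev 3: PC=1 idx=1 pred=N actual=T -> ctr[1]=2
Ev 4: PC=1 idx=1 pred=T actual=N -> ctr[1]=1
Ev 5: PC=1 idx=1 pred=N actual=N -> ctr[1]=0
Ev 6: PC=1 idx=1 pred=N actual=N -> ctr[1]=0
Ev 7: PC=2 idx=2 pred=N actual=N -> ctr[2]=0
Ev 8: PC=1 idx=1 pred=N actual=N -> ctr[1]=0

Answer: 0 0 0 0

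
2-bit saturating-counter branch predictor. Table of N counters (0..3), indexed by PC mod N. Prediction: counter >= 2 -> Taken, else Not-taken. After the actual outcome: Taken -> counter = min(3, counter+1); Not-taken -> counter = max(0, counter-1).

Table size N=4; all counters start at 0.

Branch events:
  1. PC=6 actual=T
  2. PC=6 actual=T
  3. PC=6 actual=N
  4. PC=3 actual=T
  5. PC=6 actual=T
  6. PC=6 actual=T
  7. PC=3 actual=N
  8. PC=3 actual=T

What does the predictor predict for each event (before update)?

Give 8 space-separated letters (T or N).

Answer: N N T N N T N N

Derivation:
Ev 1: PC=6 idx=2 pred=N actual=T -> ctr[2]=1
Ev 2: PC=6 idx=2 pred=N actual=T -> ctr[2]=2
Ev 3: PC=6 idx=2 pred=T actual=N -> ctr[2]=1
Ev 4: PC=3 idx=3 pred=N actual=T -> ctr[3]=1
Ev 5: PC=6 idx=2 pred=N actual=T -> ctr[2]=2
Ev 6: PC=6 idx=2 pred=T actual=T -> ctr[2]=3
Ev 7: PC=3 idx=3 pred=N actual=N -> ctr[3]=0
Ev 8: PC=3 idx=3 pred=N actual=T -> ctr[3]=1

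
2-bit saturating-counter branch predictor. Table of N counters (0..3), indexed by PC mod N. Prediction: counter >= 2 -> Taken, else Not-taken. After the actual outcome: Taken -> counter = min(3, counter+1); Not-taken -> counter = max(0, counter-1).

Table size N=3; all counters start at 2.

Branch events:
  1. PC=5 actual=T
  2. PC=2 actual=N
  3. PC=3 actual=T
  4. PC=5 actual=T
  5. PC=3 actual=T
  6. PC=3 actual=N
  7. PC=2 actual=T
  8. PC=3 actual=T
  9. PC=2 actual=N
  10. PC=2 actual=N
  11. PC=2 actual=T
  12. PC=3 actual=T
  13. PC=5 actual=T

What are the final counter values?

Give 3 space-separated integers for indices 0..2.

Ev 1: PC=5 idx=2 pred=T actual=T -> ctr[2]=3
Ev 2: PC=2 idx=2 pred=T actual=N -> ctr[2]=2
Ev 3: PC=3 idx=0 pred=T actual=T -> ctr[0]=3
Ev 4: PC=5 idx=2 pred=T actual=T -> ctr[2]=3
Ev 5: PC=3 idx=0 pred=T actual=T -> ctr[0]=3
Ev 6: PC=3 idx=0 pred=T actual=N -> ctr[0]=2
Ev 7: PC=2 idx=2 pred=T actual=T -> ctr[2]=3
Ev 8: PC=3 idx=0 pred=T actual=T -> ctr[0]=3
Ev 9: PC=2 idx=2 pred=T actual=N -> ctr[2]=2
Ev 10: PC=2 idx=2 pred=T actual=N -> ctr[2]=1
Ev 11: PC=2 idx=2 pred=N actual=T -> ctr[2]=2
Ev 12: PC=3 idx=0 pred=T actual=T -> ctr[0]=3
Ev 13: PC=5 idx=2 pred=T actual=T -> ctr[2]=3

Answer: 3 2 3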